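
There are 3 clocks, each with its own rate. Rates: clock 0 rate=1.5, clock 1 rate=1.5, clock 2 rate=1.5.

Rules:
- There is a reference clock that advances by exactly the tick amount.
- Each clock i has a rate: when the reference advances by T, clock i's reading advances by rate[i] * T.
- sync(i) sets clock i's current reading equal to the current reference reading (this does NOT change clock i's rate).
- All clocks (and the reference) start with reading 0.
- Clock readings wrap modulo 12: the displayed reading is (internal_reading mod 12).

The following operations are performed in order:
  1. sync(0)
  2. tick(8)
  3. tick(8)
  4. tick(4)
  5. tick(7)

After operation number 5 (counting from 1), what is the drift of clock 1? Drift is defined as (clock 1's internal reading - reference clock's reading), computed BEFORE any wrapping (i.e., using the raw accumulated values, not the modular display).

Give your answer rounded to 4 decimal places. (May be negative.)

Answer: 13.5000

Derivation:
After op 1 sync(0): ref=0.0000 raw=[0.0000 0.0000 0.0000]
After op 2 tick(8): ref=8.0000 raw=[12.0000 12.0000 12.0000]
After op 3 tick(8): ref=16.0000 raw=[24.0000 24.0000 24.0000]
After op 4 tick(4): ref=20.0000 raw=[30.0000 30.0000 30.0000]
After op 5 tick(7): ref=27.0000 raw=[40.5000 40.5000 40.5000]
Drift of clock 1 after op 5: 40.5000 - 27.0000 = 13.5000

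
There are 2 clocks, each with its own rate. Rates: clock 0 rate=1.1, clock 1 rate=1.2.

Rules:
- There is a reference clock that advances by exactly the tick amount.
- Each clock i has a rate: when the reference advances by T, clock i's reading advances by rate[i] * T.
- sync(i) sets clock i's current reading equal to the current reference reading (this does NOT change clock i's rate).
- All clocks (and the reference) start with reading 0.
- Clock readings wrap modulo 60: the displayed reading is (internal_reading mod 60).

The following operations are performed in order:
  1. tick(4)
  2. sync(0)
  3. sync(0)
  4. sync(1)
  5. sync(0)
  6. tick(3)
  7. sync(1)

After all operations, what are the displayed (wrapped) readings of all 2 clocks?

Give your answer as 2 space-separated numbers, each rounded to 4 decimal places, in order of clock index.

After op 1 tick(4): ref=4.0000 raw=[4.4000 4.8000]
After op 2 sync(0): ref=4.0000 raw=[4.0000 4.8000]
After op 3 sync(0): ref=4.0000 raw=[4.0000 4.8000]
After op 4 sync(1): ref=4.0000 raw=[4.0000 4.0000]
After op 5 sync(0): ref=4.0000 raw=[4.0000 4.0000]
After op 6 tick(3): ref=7.0000 raw=[7.3000 7.6000]
After op 7 sync(1): ref=7.0000 raw=[7.3000 7.0000]
Wrap final raw readings (mod 60): 7.3000 mod 60 = 7.3000; 7.0000 mod 60 = 7.0000

Answer: 7.3000 7.0000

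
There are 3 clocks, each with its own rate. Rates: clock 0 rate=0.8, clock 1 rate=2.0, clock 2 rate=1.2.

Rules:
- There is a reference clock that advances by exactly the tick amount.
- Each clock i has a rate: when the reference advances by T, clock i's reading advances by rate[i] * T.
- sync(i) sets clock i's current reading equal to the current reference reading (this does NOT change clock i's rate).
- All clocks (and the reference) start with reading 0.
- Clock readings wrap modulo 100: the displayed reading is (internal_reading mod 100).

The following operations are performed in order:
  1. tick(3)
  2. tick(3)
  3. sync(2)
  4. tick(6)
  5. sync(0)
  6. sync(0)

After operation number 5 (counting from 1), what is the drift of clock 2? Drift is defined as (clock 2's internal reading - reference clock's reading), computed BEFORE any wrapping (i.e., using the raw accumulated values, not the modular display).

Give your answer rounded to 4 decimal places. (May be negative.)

Answer: 1.2000

Derivation:
After op 1 tick(3): ref=3.0000 raw=[2.4000 6.0000 3.6000]
After op 2 tick(3): ref=6.0000 raw=[4.8000 12.0000 7.2000]
After op 3 sync(2): ref=6.0000 raw=[4.8000 12.0000 6.0000]
After op 4 tick(6): ref=12.0000 raw=[9.6000 24.0000 13.2000]
After op 5 sync(0): ref=12.0000 raw=[12.0000 24.0000 13.2000]
Drift of clock 2 after op 5: 13.2000 - 12.0000 = 1.2000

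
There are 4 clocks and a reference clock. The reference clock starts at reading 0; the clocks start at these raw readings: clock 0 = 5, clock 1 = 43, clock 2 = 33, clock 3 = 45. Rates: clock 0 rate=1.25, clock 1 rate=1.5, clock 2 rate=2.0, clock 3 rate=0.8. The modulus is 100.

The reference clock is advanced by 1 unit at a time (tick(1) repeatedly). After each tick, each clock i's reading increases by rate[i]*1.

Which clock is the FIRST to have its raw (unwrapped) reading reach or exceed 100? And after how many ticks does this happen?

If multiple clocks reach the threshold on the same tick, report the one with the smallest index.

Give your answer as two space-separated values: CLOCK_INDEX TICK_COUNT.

clock 0: start=5, rate=1.25, needs 100-5 = 95; ticks = ceil(95/1.25) = ceil(76.0000) = 76; reading at tick 76 = 5 + 1.25*76 = 100.0000
clock 1: start=43, rate=1.5, needs 100-43 = 57; ticks = ceil(57/1.5) = ceil(38.0000) = 38; reading at tick 38 = 43 + 1.5*38 = 100.0000
clock 2: start=33, rate=2.0, needs 100-33 = 67; ticks = ceil(67/2.0) = ceil(33.5000) = 34; reading at tick 34 = 33 + 2.0*34 = 101.0000
clock 3: start=45, rate=0.8, needs 100-45 = 55; ticks = ceil(55/0.8) = ceil(68.7500) = 69; reading at tick 69 = 45 + 0.8*69 = 100.2000
Minimum tick count = 34; winners = [2]; smallest index = 2

Answer: 2 34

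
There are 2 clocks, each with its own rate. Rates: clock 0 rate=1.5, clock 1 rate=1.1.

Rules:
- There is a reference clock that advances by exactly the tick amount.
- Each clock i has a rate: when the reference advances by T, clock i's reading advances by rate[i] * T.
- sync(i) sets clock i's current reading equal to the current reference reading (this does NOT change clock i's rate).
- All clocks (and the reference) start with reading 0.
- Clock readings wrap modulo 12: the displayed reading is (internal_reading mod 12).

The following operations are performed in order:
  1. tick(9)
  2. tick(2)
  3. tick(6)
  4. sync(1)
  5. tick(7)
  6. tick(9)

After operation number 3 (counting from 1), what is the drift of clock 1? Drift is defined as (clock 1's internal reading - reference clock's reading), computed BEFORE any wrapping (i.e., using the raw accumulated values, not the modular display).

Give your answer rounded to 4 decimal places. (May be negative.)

After op 1 tick(9): ref=9.0000 raw=[13.5000 9.9000]
After op 2 tick(2): ref=11.0000 raw=[16.5000 12.1000]
After op 3 tick(6): ref=17.0000 raw=[25.5000 18.7000]
Drift of clock 1 after op 3: 18.7000 - 17.0000 = 1.7000

Answer: 1.7000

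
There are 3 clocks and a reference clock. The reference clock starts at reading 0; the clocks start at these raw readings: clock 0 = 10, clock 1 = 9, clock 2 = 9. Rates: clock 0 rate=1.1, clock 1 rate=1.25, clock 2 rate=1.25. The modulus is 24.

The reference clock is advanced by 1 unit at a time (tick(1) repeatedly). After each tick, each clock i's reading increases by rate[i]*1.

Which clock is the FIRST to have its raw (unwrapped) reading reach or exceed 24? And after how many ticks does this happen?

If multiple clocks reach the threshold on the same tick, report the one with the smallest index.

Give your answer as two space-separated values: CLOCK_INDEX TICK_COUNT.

Answer: 1 12

Derivation:
clock 0: start=10, rate=1.1, needs 24-10 = 14; ticks = ceil(14/1.1) = ceil(12.7273) = 13; reading at tick 13 = 10 + 1.1*13 = 24.3000
clock 1: start=9, rate=1.25, needs 24-9 = 15; ticks = ceil(15/1.25) = ceil(12.0000) = 12; reading at tick 12 = 9 + 1.25*12 = 24.0000
clock 2: start=9, rate=1.25, needs 24-9 = 15; ticks = ceil(15/1.25) = ceil(12.0000) = 12; reading at tick 12 = 9 + 1.25*12 = 24.0000
Minimum tick count = 12; winners = [1, 2]; smallest index = 1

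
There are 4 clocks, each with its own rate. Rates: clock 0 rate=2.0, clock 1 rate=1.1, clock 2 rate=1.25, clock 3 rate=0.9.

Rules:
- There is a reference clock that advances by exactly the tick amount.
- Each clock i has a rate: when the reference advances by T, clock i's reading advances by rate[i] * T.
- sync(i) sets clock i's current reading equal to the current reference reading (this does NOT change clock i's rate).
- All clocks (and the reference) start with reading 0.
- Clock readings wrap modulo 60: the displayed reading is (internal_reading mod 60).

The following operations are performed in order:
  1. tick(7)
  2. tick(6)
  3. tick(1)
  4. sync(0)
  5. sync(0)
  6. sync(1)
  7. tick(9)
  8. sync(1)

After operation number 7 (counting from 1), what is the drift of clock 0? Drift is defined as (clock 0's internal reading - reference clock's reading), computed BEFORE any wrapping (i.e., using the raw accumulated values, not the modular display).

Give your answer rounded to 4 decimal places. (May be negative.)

Answer: 9.0000

Derivation:
After op 1 tick(7): ref=7.0000 raw=[14.0000 7.7000 8.7500 6.3000]
After op 2 tick(6): ref=13.0000 raw=[26.0000 14.3000 16.2500 11.7000]
After op 3 tick(1): ref=14.0000 raw=[28.0000 15.4000 17.5000 12.6000]
After op 4 sync(0): ref=14.0000 raw=[14.0000 15.4000 17.5000 12.6000]
After op 5 sync(0): ref=14.0000 raw=[14.0000 15.4000 17.5000 12.6000]
After op 6 sync(1): ref=14.0000 raw=[14.0000 14.0000 17.5000 12.6000]
After op 7 tick(9): ref=23.0000 raw=[32.0000 23.9000 28.7500 20.7000]
Drift of clock 0 after op 7: 32.0000 - 23.0000 = 9.0000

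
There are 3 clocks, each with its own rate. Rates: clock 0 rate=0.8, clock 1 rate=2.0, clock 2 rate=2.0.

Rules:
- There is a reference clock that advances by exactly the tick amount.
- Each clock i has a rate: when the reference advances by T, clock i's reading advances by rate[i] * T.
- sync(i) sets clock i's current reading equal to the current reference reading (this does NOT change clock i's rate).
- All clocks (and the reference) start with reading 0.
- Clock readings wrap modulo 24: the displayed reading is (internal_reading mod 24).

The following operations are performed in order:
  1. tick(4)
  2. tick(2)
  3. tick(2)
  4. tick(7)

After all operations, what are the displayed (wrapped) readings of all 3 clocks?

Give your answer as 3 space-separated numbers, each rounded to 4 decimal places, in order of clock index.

After op 1 tick(4): ref=4.0000 raw=[3.2000 8.0000 8.0000]
After op 2 tick(2): ref=6.0000 raw=[4.8000 12.0000 12.0000]
After op 3 tick(2): ref=8.0000 raw=[6.4000 16.0000 16.0000]
After op 4 tick(7): ref=15.0000 raw=[12.0000 30.0000 30.0000]
Wrap final raw readings (mod 24): 12.0000 mod 24 = 12.0000; 30.0000 mod 24 = 6.0000; 30.0000 mod 24 = 6.0000

Answer: 12.0000 6.0000 6.0000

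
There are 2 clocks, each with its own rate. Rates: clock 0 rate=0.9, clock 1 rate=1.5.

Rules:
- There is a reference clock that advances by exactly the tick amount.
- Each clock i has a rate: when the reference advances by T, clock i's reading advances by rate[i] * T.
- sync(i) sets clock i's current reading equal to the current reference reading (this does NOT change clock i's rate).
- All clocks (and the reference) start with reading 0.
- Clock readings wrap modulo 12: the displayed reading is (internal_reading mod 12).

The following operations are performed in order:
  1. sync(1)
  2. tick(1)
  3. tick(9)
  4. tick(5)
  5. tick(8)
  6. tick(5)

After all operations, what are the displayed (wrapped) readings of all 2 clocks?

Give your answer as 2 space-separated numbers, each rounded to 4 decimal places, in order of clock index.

After op 1 sync(1): ref=0.0000 raw=[0.0000 0.0000]
After op 2 tick(1): ref=1.0000 raw=[0.9000 1.5000]
After op 3 tick(9): ref=10.0000 raw=[9.0000 15.0000]
After op 4 tick(5): ref=15.0000 raw=[13.5000 22.5000]
After op 5 tick(8): ref=23.0000 raw=[20.7000 34.5000]
After op 6 tick(5): ref=28.0000 raw=[25.2000 42.0000]
Wrap final raw readings (mod 12): 25.2000 mod 12 = 1.2000; 42.0000 mod 12 = 6.0000

Answer: 1.2000 6.0000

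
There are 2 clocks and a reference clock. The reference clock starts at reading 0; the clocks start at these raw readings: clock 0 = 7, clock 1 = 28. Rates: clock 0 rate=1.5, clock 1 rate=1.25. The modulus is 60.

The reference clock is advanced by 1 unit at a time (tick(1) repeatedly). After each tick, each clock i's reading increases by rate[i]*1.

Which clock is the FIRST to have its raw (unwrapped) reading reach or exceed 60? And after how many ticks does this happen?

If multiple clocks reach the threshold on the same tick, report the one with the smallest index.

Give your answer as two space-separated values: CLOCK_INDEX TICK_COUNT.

Answer: 1 26

Derivation:
clock 0: start=7, rate=1.5, needs 60-7 = 53; ticks = ceil(53/1.5) = ceil(35.3333) = 36; reading at tick 36 = 7 + 1.5*36 = 61.0000
clock 1: start=28, rate=1.25, needs 60-28 = 32; ticks = ceil(32/1.25) = ceil(25.6000) = 26; reading at tick 26 = 28 + 1.25*26 = 60.5000
Minimum tick count = 26; winners = [1]; smallest index = 1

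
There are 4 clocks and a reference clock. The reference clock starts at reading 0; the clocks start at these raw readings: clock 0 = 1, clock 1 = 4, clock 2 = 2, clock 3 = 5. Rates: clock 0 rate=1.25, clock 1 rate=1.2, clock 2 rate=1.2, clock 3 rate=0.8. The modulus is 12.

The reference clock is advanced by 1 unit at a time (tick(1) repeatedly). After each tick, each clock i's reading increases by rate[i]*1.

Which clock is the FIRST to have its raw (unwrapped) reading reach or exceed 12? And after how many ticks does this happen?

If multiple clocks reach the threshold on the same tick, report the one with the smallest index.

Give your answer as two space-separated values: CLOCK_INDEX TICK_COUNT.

Answer: 1 7

Derivation:
clock 0: start=1, rate=1.25, needs 12-1 = 11; ticks = ceil(11/1.25) = ceil(8.8000) = 9; reading at tick 9 = 1 + 1.25*9 = 12.2500
clock 1: start=4, rate=1.2, needs 12-4 = 8; ticks = ceil(8/1.2) = ceil(6.6667) = 7; reading at tick 7 = 4 + 1.2*7 = 12.4000
clock 2: start=2, rate=1.2, needs 12-2 = 10; ticks = ceil(10/1.2) = ceil(8.3333) = 9; reading at tick 9 = 2 + 1.2*9 = 12.8000
clock 3: start=5, rate=0.8, needs 12-5 = 7; ticks = ceil(7/0.8) = ceil(8.7500) = 9; reading at tick 9 = 5 + 0.8*9 = 12.2000
Minimum tick count = 7; winners = [1]; smallest index = 1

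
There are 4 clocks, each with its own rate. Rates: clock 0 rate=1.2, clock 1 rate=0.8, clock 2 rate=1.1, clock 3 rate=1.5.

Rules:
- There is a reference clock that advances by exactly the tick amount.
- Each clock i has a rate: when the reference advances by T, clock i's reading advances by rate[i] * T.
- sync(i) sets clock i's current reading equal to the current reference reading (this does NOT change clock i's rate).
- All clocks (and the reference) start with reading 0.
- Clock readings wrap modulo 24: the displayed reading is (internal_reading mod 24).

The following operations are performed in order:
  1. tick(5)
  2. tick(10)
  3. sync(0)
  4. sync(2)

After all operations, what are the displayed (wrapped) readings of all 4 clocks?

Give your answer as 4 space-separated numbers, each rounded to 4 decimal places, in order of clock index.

Answer: 15.0000 12.0000 15.0000 22.5000

Derivation:
After op 1 tick(5): ref=5.0000 raw=[6.0000 4.0000 5.5000 7.5000]
After op 2 tick(10): ref=15.0000 raw=[18.0000 12.0000 16.5000 22.5000]
After op 3 sync(0): ref=15.0000 raw=[15.0000 12.0000 16.5000 22.5000]
After op 4 sync(2): ref=15.0000 raw=[15.0000 12.0000 15.0000 22.5000]
Wrap final raw readings (mod 24): 15.0000 mod 24 = 15.0000; 12.0000 mod 24 = 12.0000; 15.0000 mod 24 = 15.0000; 22.5000 mod 24 = 22.5000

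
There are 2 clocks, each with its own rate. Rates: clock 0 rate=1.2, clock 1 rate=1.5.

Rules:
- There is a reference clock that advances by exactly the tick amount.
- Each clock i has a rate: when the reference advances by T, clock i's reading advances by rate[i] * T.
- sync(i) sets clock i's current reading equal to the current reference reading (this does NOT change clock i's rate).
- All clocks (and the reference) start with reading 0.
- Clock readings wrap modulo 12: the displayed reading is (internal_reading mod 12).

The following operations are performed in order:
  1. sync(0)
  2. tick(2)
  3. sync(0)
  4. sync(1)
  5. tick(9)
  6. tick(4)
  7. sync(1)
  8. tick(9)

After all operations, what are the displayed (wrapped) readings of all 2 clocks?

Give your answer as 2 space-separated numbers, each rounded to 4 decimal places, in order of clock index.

Answer: 4.4000 4.5000

Derivation:
After op 1 sync(0): ref=0.0000 raw=[0.0000 0.0000]
After op 2 tick(2): ref=2.0000 raw=[2.4000 3.0000]
After op 3 sync(0): ref=2.0000 raw=[2.0000 3.0000]
After op 4 sync(1): ref=2.0000 raw=[2.0000 2.0000]
After op 5 tick(9): ref=11.0000 raw=[12.8000 15.5000]
After op 6 tick(4): ref=15.0000 raw=[17.6000 21.5000]
After op 7 sync(1): ref=15.0000 raw=[17.6000 15.0000]
After op 8 tick(9): ref=24.0000 raw=[28.4000 28.5000]
Wrap final raw readings (mod 12): 28.4000 mod 12 = 4.4000; 28.5000 mod 12 = 4.5000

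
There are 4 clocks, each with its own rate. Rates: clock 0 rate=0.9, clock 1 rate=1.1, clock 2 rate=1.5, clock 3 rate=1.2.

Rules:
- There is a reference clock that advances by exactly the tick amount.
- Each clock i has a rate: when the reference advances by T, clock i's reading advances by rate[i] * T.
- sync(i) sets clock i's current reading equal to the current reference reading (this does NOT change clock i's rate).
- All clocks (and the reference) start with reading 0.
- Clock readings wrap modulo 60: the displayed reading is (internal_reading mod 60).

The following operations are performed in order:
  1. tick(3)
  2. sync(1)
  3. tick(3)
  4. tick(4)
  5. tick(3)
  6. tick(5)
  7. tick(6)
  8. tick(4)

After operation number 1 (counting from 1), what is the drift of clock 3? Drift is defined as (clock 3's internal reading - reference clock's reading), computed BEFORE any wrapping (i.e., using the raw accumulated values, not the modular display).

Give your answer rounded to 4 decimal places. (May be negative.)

After op 1 tick(3): ref=3.0000 raw=[2.7000 3.3000 4.5000 3.6000]
Drift of clock 3 after op 1: 3.6000 - 3.0000 = 0.6000

Answer: 0.6000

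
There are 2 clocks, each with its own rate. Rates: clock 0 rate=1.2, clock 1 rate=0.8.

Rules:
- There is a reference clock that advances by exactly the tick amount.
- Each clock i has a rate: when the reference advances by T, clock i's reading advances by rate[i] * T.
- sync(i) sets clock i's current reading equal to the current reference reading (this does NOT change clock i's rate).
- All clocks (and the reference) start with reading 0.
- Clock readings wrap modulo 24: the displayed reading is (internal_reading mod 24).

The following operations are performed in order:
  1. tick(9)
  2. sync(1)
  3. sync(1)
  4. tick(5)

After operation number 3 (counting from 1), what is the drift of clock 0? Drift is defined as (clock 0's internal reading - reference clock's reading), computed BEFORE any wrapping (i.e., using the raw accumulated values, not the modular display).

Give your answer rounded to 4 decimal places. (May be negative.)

After op 1 tick(9): ref=9.0000 raw=[10.8000 7.2000]
After op 2 sync(1): ref=9.0000 raw=[10.8000 9.0000]
After op 3 sync(1): ref=9.0000 raw=[10.8000 9.0000]
Drift of clock 0 after op 3: 10.8000 - 9.0000 = 1.8000

Answer: 1.8000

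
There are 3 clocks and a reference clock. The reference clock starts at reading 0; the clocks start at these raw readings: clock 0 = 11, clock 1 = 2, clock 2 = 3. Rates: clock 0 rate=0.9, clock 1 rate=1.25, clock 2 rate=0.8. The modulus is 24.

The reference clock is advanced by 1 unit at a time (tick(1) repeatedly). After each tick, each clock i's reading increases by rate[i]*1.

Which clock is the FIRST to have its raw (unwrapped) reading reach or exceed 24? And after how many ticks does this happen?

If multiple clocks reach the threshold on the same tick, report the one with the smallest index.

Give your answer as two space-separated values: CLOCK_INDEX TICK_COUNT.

Answer: 0 15

Derivation:
clock 0: start=11, rate=0.9, needs 24-11 = 13; ticks = ceil(13/0.9) = ceil(14.4444) = 15; reading at tick 15 = 11 + 0.9*15 = 24.5000
clock 1: start=2, rate=1.25, needs 24-2 = 22; ticks = ceil(22/1.25) = ceil(17.6000) = 18; reading at tick 18 = 2 + 1.25*18 = 24.5000
clock 2: start=3, rate=0.8, needs 24-3 = 21; ticks = ceil(21/0.8) = ceil(26.2500) = 27; reading at tick 27 = 3 + 0.8*27 = 24.6000
Minimum tick count = 15; winners = [0]; smallest index = 0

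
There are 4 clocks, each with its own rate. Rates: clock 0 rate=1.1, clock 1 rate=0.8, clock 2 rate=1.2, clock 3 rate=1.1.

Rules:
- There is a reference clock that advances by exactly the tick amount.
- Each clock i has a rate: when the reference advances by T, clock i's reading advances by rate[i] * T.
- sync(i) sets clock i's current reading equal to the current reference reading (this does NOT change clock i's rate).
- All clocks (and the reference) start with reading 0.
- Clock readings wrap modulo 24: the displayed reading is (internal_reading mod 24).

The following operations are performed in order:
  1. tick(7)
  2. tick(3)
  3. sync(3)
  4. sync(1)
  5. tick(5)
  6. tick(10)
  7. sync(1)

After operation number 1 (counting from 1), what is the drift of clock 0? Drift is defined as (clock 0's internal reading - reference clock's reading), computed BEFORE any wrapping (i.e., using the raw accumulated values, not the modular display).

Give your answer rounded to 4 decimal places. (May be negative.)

After op 1 tick(7): ref=7.0000 raw=[7.7000 5.6000 8.4000 7.7000]
Drift of clock 0 after op 1: 7.7000 - 7.0000 = 0.7000

Answer: 0.7000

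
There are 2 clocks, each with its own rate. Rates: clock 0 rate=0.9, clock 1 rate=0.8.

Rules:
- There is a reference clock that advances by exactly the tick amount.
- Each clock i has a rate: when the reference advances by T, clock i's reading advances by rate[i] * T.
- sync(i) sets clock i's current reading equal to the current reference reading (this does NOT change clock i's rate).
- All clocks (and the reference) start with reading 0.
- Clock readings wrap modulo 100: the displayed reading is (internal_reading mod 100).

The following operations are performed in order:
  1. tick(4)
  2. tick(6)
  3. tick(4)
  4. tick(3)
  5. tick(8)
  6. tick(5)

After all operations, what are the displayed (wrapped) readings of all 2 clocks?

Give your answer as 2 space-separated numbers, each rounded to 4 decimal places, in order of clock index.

Answer: 27.0000 24.0000

Derivation:
After op 1 tick(4): ref=4.0000 raw=[3.6000 3.2000]
After op 2 tick(6): ref=10.0000 raw=[9.0000 8.0000]
After op 3 tick(4): ref=14.0000 raw=[12.6000 11.2000]
After op 4 tick(3): ref=17.0000 raw=[15.3000 13.6000]
After op 5 tick(8): ref=25.0000 raw=[22.5000 20.0000]
After op 6 tick(5): ref=30.0000 raw=[27.0000 24.0000]
Wrap final raw readings (mod 100): 27.0000 mod 100 = 27.0000; 24.0000 mod 100 = 24.0000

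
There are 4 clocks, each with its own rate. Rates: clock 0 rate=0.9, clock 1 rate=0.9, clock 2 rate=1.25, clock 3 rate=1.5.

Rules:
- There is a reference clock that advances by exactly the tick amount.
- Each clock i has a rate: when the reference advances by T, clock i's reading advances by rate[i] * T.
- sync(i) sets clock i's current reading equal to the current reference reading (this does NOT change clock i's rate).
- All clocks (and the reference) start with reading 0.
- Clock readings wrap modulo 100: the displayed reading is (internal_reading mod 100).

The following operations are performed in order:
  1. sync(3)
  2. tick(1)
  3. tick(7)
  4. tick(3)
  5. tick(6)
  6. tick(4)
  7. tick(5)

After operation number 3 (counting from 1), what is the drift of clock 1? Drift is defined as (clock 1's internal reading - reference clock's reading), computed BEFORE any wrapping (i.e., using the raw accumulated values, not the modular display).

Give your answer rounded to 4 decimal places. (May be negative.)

Answer: -0.8000

Derivation:
After op 1 sync(3): ref=0.0000 raw=[0.0000 0.0000 0.0000 0.0000]
After op 2 tick(1): ref=1.0000 raw=[0.9000 0.9000 1.2500 1.5000]
After op 3 tick(7): ref=8.0000 raw=[7.2000 7.2000 10.0000 12.0000]
Drift of clock 1 after op 3: 7.2000 - 8.0000 = -0.8000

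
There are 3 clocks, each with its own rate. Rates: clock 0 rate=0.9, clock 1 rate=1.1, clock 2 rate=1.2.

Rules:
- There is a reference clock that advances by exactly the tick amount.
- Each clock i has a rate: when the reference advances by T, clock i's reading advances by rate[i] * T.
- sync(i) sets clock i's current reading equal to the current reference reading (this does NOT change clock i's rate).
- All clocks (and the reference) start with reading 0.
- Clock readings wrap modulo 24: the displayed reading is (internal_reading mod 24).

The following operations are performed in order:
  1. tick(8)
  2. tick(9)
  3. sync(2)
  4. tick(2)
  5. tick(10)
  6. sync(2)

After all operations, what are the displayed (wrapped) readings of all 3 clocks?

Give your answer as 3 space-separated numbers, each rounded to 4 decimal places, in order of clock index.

Answer: 2.1000 7.9000 5.0000

Derivation:
After op 1 tick(8): ref=8.0000 raw=[7.2000 8.8000 9.6000]
After op 2 tick(9): ref=17.0000 raw=[15.3000 18.7000 20.4000]
After op 3 sync(2): ref=17.0000 raw=[15.3000 18.7000 17.0000]
After op 4 tick(2): ref=19.0000 raw=[17.1000 20.9000 19.4000]
After op 5 tick(10): ref=29.0000 raw=[26.1000 31.9000 31.4000]
After op 6 sync(2): ref=29.0000 raw=[26.1000 31.9000 29.0000]
Wrap final raw readings (mod 24): 26.1000 mod 24 = 2.1000; 31.9000 mod 24 = 7.9000; 29.0000 mod 24 = 5.0000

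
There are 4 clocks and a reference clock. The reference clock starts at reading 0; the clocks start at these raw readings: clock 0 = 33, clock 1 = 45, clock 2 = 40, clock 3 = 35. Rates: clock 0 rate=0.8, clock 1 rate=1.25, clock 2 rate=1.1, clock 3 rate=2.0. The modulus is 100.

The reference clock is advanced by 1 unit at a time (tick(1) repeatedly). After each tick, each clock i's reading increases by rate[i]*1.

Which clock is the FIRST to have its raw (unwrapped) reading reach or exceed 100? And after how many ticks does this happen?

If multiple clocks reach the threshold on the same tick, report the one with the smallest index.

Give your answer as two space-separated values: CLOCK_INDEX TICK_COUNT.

Answer: 3 33

Derivation:
clock 0: start=33, rate=0.8, needs 100-33 = 67; ticks = ceil(67/0.8) = ceil(83.7500) = 84; reading at tick 84 = 33 + 0.8*84 = 100.2000
clock 1: start=45, rate=1.25, needs 100-45 = 55; ticks = ceil(55/1.25) = ceil(44.0000) = 44; reading at tick 44 = 45 + 1.25*44 = 100.0000
clock 2: start=40, rate=1.1, needs 100-40 = 60; ticks = ceil(60/1.1) = ceil(54.5455) = 55; reading at tick 55 = 40 + 1.1*55 = 100.5000
clock 3: start=35, rate=2.0, needs 100-35 = 65; ticks = ceil(65/2.0) = ceil(32.5000) = 33; reading at tick 33 = 35 + 2.0*33 = 101.0000
Minimum tick count = 33; winners = [3]; smallest index = 3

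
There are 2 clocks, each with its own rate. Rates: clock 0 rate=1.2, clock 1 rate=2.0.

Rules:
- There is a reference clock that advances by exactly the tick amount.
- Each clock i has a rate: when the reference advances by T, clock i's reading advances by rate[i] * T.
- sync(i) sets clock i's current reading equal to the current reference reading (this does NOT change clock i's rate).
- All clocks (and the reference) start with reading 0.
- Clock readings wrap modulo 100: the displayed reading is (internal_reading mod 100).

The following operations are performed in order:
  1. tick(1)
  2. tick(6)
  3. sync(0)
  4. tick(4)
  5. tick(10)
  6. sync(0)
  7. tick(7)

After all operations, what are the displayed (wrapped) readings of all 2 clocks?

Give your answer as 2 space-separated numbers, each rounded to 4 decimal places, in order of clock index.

Answer: 29.4000 56.0000

Derivation:
After op 1 tick(1): ref=1.0000 raw=[1.2000 2.0000]
After op 2 tick(6): ref=7.0000 raw=[8.4000 14.0000]
After op 3 sync(0): ref=7.0000 raw=[7.0000 14.0000]
After op 4 tick(4): ref=11.0000 raw=[11.8000 22.0000]
After op 5 tick(10): ref=21.0000 raw=[23.8000 42.0000]
After op 6 sync(0): ref=21.0000 raw=[21.0000 42.0000]
After op 7 tick(7): ref=28.0000 raw=[29.4000 56.0000]
Wrap final raw readings (mod 100): 29.4000 mod 100 = 29.4000; 56.0000 mod 100 = 56.0000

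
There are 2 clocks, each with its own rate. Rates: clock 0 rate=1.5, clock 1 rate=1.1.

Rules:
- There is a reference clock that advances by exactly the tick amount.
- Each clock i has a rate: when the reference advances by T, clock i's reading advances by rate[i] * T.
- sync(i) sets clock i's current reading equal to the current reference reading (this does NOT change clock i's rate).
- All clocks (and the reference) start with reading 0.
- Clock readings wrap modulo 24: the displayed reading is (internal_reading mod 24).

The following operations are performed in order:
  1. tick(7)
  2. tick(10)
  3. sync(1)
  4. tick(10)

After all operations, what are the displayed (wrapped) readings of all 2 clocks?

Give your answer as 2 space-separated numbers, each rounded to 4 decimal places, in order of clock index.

Answer: 16.5000 4.0000

Derivation:
After op 1 tick(7): ref=7.0000 raw=[10.5000 7.7000]
After op 2 tick(10): ref=17.0000 raw=[25.5000 18.7000]
After op 3 sync(1): ref=17.0000 raw=[25.5000 17.0000]
After op 4 tick(10): ref=27.0000 raw=[40.5000 28.0000]
Wrap final raw readings (mod 24): 40.5000 mod 24 = 16.5000; 28.0000 mod 24 = 4.0000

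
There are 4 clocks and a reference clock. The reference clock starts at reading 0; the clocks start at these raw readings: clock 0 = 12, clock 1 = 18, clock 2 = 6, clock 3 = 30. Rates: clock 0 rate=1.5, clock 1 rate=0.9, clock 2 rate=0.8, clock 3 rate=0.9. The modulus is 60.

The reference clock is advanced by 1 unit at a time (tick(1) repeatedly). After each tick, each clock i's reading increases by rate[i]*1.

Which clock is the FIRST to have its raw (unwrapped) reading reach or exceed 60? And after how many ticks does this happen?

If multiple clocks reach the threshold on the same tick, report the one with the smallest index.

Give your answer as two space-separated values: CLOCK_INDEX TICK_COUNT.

clock 0: start=12, rate=1.5, needs 60-12 = 48; ticks = ceil(48/1.5) = ceil(32.0000) = 32; reading at tick 32 = 12 + 1.5*32 = 60.0000
clock 1: start=18, rate=0.9, needs 60-18 = 42; ticks = ceil(42/0.9) = ceil(46.6667) = 47; reading at tick 47 = 18 + 0.9*47 = 60.3000
clock 2: start=6, rate=0.8, needs 60-6 = 54; ticks = ceil(54/0.8) = ceil(67.5000) = 68; reading at tick 68 = 6 + 0.8*68 = 60.4000
clock 3: start=30, rate=0.9, needs 60-30 = 30; ticks = ceil(30/0.9) = ceil(33.3333) = 34; reading at tick 34 = 30 + 0.9*34 = 60.6000
Minimum tick count = 32; winners = [0]; smallest index = 0

Answer: 0 32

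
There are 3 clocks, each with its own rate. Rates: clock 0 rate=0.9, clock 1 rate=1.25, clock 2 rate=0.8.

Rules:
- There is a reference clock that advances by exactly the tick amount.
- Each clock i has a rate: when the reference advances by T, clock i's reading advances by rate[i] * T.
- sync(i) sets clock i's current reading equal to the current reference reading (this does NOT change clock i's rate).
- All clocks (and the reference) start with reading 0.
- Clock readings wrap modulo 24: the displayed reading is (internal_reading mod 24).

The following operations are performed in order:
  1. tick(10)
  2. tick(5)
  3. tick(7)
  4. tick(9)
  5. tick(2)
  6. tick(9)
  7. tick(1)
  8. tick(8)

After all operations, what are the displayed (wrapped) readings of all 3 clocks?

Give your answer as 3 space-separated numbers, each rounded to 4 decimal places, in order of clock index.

Answer: 21.9000 15.7500 16.8000

Derivation:
After op 1 tick(10): ref=10.0000 raw=[9.0000 12.5000 8.0000]
After op 2 tick(5): ref=15.0000 raw=[13.5000 18.7500 12.0000]
After op 3 tick(7): ref=22.0000 raw=[19.8000 27.5000 17.6000]
After op 4 tick(9): ref=31.0000 raw=[27.9000 38.7500 24.8000]
After op 5 tick(2): ref=33.0000 raw=[29.7000 41.2500 26.4000]
After op 6 tick(9): ref=42.0000 raw=[37.8000 52.5000 33.6000]
After op 7 tick(1): ref=43.0000 raw=[38.7000 53.7500 34.4000]
After op 8 tick(8): ref=51.0000 raw=[45.9000 63.7500 40.8000]
Wrap final raw readings (mod 24): 45.9000 mod 24 = 21.9000; 63.7500 mod 24 = 15.7500; 40.8000 mod 24 = 16.8000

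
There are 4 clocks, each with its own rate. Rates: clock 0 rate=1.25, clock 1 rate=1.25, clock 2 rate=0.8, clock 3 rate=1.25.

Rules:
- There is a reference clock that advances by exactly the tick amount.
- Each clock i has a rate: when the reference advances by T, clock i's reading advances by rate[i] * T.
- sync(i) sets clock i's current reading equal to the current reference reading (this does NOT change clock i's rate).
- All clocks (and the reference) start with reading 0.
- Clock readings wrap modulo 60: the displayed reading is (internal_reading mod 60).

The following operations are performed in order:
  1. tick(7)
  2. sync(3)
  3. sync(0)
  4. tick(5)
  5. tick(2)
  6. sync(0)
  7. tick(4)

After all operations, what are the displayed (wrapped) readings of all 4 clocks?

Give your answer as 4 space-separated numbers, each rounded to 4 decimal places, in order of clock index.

Answer: 19.0000 22.5000 14.4000 20.7500

Derivation:
After op 1 tick(7): ref=7.0000 raw=[8.7500 8.7500 5.6000 8.7500]
After op 2 sync(3): ref=7.0000 raw=[8.7500 8.7500 5.6000 7.0000]
After op 3 sync(0): ref=7.0000 raw=[7.0000 8.7500 5.6000 7.0000]
After op 4 tick(5): ref=12.0000 raw=[13.2500 15.0000 9.6000 13.2500]
After op 5 tick(2): ref=14.0000 raw=[15.7500 17.5000 11.2000 15.7500]
After op 6 sync(0): ref=14.0000 raw=[14.0000 17.5000 11.2000 15.7500]
After op 7 tick(4): ref=18.0000 raw=[19.0000 22.5000 14.4000 20.7500]
Wrap final raw readings (mod 60): 19.0000 mod 60 = 19.0000; 22.5000 mod 60 = 22.5000; 14.4000 mod 60 = 14.4000; 20.7500 mod 60 = 20.7500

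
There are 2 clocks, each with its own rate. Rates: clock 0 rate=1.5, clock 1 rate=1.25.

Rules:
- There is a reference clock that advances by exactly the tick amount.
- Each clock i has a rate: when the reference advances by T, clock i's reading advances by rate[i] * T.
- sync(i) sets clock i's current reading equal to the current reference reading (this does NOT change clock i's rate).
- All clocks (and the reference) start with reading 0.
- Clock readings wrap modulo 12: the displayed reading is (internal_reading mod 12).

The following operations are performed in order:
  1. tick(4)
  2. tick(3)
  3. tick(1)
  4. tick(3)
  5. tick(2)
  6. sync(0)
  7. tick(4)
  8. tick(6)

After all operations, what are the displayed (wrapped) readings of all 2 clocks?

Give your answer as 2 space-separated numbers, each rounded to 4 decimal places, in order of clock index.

Answer: 4.0000 4.7500

Derivation:
After op 1 tick(4): ref=4.0000 raw=[6.0000 5.0000]
After op 2 tick(3): ref=7.0000 raw=[10.5000 8.7500]
After op 3 tick(1): ref=8.0000 raw=[12.0000 10.0000]
After op 4 tick(3): ref=11.0000 raw=[16.5000 13.7500]
After op 5 tick(2): ref=13.0000 raw=[19.5000 16.2500]
After op 6 sync(0): ref=13.0000 raw=[13.0000 16.2500]
After op 7 tick(4): ref=17.0000 raw=[19.0000 21.2500]
After op 8 tick(6): ref=23.0000 raw=[28.0000 28.7500]
Wrap final raw readings (mod 12): 28.0000 mod 12 = 4.0000; 28.7500 mod 12 = 4.7500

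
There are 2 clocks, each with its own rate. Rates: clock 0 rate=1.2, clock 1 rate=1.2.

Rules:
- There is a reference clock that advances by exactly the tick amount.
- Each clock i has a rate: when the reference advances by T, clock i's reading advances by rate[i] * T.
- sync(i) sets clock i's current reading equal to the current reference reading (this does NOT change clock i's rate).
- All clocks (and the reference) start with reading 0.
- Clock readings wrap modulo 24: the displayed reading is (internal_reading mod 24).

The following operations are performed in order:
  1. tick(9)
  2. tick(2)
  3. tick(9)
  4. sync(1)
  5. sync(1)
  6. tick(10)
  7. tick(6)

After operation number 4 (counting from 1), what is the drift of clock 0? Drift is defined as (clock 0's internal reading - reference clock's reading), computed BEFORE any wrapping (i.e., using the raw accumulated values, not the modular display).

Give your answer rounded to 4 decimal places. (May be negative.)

After op 1 tick(9): ref=9.0000 raw=[10.8000 10.8000]
After op 2 tick(2): ref=11.0000 raw=[13.2000 13.2000]
After op 3 tick(9): ref=20.0000 raw=[24.0000 24.0000]
After op 4 sync(1): ref=20.0000 raw=[24.0000 20.0000]
Drift of clock 0 after op 4: 24.0000 - 20.0000 = 4.0000

Answer: 4.0000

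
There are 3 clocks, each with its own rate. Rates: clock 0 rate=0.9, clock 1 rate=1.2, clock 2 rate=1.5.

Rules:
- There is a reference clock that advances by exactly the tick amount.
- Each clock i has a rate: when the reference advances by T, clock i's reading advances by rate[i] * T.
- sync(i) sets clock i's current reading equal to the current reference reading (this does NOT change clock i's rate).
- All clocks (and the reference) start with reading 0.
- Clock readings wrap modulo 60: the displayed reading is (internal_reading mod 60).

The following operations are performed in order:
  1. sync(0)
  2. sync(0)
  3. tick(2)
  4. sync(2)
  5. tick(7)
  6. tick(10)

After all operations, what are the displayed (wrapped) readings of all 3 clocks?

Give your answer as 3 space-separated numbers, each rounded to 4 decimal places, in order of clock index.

Answer: 17.1000 22.8000 27.5000

Derivation:
After op 1 sync(0): ref=0.0000 raw=[0.0000 0.0000 0.0000]
After op 2 sync(0): ref=0.0000 raw=[0.0000 0.0000 0.0000]
After op 3 tick(2): ref=2.0000 raw=[1.8000 2.4000 3.0000]
After op 4 sync(2): ref=2.0000 raw=[1.8000 2.4000 2.0000]
After op 5 tick(7): ref=9.0000 raw=[8.1000 10.8000 12.5000]
After op 6 tick(10): ref=19.0000 raw=[17.1000 22.8000 27.5000]
Wrap final raw readings (mod 60): 17.1000 mod 60 = 17.1000; 22.8000 mod 60 = 22.8000; 27.5000 mod 60 = 27.5000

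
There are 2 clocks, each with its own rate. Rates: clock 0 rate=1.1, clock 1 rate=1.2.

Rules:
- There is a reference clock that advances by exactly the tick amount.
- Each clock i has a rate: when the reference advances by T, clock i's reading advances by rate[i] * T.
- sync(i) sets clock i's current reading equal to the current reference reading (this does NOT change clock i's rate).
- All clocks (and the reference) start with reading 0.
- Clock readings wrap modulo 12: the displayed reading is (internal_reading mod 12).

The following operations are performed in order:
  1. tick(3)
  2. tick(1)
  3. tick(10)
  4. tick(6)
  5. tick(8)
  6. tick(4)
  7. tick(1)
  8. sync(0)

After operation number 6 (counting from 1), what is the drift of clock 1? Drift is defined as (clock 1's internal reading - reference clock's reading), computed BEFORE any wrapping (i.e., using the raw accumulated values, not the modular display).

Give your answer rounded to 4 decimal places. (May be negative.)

Answer: 6.4000

Derivation:
After op 1 tick(3): ref=3.0000 raw=[3.3000 3.6000]
After op 2 tick(1): ref=4.0000 raw=[4.4000 4.8000]
After op 3 tick(10): ref=14.0000 raw=[15.4000 16.8000]
After op 4 tick(6): ref=20.0000 raw=[22.0000 24.0000]
After op 5 tick(8): ref=28.0000 raw=[30.8000 33.6000]
After op 6 tick(4): ref=32.0000 raw=[35.2000 38.4000]
Drift of clock 1 after op 6: 38.4000 - 32.0000 = 6.4000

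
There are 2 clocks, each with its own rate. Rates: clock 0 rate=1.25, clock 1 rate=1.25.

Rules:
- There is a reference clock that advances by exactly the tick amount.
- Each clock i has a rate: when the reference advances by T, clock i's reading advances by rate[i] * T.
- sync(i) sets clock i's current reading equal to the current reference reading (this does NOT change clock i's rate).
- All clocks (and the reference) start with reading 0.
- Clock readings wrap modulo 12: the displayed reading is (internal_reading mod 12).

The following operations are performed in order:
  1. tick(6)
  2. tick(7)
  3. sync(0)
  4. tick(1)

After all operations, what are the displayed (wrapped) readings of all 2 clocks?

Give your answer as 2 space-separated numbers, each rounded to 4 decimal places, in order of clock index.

After op 1 tick(6): ref=6.0000 raw=[7.5000 7.5000]
After op 2 tick(7): ref=13.0000 raw=[16.2500 16.2500]
After op 3 sync(0): ref=13.0000 raw=[13.0000 16.2500]
After op 4 tick(1): ref=14.0000 raw=[14.2500 17.5000]
Wrap final raw readings (mod 12): 14.2500 mod 12 = 2.2500; 17.5000 mod 12 = 5.5000

Answer: 2.2500 5.5000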